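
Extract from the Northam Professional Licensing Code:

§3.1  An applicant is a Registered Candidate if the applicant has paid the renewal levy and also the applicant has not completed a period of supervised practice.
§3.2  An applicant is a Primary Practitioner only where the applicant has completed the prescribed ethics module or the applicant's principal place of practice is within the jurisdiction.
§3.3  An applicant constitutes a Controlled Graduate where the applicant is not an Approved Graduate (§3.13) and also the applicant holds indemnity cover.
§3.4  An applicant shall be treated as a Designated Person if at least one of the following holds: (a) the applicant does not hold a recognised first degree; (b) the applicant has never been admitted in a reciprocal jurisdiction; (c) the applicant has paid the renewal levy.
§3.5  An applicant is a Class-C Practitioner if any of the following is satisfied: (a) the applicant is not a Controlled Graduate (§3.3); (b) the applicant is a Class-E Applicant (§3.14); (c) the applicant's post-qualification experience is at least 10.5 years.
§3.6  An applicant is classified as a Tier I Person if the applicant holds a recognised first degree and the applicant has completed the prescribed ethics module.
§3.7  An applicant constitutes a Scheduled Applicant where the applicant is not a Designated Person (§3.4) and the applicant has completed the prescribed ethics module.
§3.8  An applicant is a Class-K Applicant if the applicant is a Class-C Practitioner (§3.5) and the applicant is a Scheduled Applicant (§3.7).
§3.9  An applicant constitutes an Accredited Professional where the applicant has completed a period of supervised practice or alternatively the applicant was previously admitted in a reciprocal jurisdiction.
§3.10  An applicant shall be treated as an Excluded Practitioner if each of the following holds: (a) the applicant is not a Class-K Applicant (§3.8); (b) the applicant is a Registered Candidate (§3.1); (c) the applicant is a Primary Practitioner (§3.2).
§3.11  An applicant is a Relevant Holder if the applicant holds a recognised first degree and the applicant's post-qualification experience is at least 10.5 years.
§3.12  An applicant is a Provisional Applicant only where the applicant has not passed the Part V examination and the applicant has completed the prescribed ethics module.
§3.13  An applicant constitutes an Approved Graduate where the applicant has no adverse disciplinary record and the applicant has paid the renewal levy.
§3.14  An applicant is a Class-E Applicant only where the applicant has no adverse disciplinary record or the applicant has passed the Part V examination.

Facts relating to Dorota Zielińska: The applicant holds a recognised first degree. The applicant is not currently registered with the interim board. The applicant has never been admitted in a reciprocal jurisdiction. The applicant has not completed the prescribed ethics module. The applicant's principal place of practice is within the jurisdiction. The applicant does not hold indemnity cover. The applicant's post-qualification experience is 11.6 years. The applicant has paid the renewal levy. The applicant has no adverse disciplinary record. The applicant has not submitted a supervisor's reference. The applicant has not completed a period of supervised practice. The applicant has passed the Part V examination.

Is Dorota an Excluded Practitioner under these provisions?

§3.13 — Approved Graduate: [the applicant has no adverse disciplinary record? yes] AND [the applicant has paid the renewal levy? yes] → satisfied.
§3.3 — Controlled Graduate: [not an Approved Graduate (§3.13)? no] AND [the applicant holds indemnity cover? no] → not satisfied.
§3.14 — Class-E Applicant: [the applicant has no adverse disciplinary record? yes] OR [the applicant has passed the Part V examination? yes] → satisfied.
§3.5 — Class-C Practitioner: [not a Controlled Graduate (§3.3)? yes] OR [Class-E Applicant (§3.14)? yes] OR [applicant's post-qualification experience: 11.6 years ≥ 10.5 years? yes] → satisfied.
§3.4 — Designated Person: [the applicant does not hold a recognised first degree? no] OR [the applicant has never been admitted in a reciprocal jurisdiction? yes] OR [the applicant has paid the renewal levy? yes] → satisfied.
§3.7 — Scheduled Applicant: [not a Designated Person (§3.4)? no] AND [the applicant has completed the prescribed ethics module? no] → not satisfied.
§3.8 — Class-K Applicant: [Class-C Practitioner (§3.5)? yes] AND [Scheduled Applicant (§3.7)? no] → not satisfied.
§3.1 — Registered Candidate: [the applicant has paid the renewal levy? yes] AND [the applicant has not completed a period of supervised practice? yes] → satisfied.
§3.2 — Primary Practitioner: [the applicant has completed the prescribed ethics module? no] OR [the applicant's principal place of practice is within the jurisdiction? yes] → satisfied.
§3.10 — Excluded Practitioner: [not a Class-K Applicant (§3.8)? yes] AND [Registered Candidate (§3.1)? yes] AND [Primary Practitioner (§3.2)? yes] → satisfied.

Yes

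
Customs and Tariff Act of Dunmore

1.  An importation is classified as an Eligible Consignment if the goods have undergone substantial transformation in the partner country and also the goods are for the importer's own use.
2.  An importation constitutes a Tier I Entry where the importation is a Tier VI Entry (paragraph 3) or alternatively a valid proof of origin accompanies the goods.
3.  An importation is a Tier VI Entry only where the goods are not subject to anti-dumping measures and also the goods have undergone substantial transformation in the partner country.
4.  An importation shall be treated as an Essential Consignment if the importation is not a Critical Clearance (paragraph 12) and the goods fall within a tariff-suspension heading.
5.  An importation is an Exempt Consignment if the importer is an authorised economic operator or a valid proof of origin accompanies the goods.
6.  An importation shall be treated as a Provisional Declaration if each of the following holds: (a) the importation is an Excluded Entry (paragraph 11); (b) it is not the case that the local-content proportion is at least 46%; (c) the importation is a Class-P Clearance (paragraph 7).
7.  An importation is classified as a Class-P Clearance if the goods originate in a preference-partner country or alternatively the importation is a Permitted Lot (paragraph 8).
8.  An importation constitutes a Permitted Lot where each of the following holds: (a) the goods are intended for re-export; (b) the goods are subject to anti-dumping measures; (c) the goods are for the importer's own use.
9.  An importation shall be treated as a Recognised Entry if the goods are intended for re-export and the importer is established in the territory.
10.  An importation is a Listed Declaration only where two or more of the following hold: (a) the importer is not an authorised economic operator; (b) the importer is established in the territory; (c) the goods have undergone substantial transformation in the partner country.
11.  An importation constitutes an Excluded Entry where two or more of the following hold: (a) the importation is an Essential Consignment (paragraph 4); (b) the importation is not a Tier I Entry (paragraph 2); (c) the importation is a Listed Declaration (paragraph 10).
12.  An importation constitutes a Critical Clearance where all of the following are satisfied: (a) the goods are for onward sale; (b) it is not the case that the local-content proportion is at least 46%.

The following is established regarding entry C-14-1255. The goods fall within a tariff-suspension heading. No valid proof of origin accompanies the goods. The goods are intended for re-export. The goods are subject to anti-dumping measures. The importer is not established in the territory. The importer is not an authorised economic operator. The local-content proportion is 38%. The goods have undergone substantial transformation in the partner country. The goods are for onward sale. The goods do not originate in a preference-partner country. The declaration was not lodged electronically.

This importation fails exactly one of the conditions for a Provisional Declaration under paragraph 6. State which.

Class-P Clearance

paragraph 12 — Critical Clearance: [the goods are for onward sale? yes] AND [local-content proportion: 38% ≥ 46%? no, so negated condition yes] → satisfied.
paragraph 4 — Essential Consignment: [not a Critical Clearance (paragraph 12)? no] AND [the goods fall within a tariff-suspension heading? yes] → not satisfied.
paragraph 3 — Tier VI Entry: [the goods are not subject to anti-dumping measures? no] AND [the goods have undergone substantial transformation in the partner country? yes] → not satisfied.
paragraph 2 — Tier I Entry: [Tier VI Entry (paragraph 3)? no] OR [a valid proof of origin accompanies the goods? no] → not satisfied.
paragraph 10 — Listed Declaration: the importer is not an authorised economic operator? yes; the importer is established in the territory? no; the goods have undergone substantial transformation in the partner country? yes — 2 of 3 hold (need ≥2) → satisfied.
paragraph 11 — Excluded Entry: Essential Consignment (paragraph 4)? no; not a Tier I Entry (paragraph 2)? yes; Listed Declaration (paragraph 10)? yes — 2 of 3 hold (need ≥2) → satisfied.
paragraph 8 — Permitted Lot: [the goods are intended for re-export? yes] AND [the goods are subject to anti-dumping measures? yes] AND [the goods are for the importer's own use? no] → not satisfied.
paragraph 7 — Class-P Clearance: [the goods originate in a preference-partner country? no] OR [Permitted Lot (paragraph 8)? no] → not satisfied.
paragraph 6 — Provisional Declaration: [Excluded Entry (paragraph 11)? yes] AND [local-content proportion: 38% ≥ 46%? no, so negated condition yes] AND [Class-P Clearance (paragraph 7)? no] → not satisfied.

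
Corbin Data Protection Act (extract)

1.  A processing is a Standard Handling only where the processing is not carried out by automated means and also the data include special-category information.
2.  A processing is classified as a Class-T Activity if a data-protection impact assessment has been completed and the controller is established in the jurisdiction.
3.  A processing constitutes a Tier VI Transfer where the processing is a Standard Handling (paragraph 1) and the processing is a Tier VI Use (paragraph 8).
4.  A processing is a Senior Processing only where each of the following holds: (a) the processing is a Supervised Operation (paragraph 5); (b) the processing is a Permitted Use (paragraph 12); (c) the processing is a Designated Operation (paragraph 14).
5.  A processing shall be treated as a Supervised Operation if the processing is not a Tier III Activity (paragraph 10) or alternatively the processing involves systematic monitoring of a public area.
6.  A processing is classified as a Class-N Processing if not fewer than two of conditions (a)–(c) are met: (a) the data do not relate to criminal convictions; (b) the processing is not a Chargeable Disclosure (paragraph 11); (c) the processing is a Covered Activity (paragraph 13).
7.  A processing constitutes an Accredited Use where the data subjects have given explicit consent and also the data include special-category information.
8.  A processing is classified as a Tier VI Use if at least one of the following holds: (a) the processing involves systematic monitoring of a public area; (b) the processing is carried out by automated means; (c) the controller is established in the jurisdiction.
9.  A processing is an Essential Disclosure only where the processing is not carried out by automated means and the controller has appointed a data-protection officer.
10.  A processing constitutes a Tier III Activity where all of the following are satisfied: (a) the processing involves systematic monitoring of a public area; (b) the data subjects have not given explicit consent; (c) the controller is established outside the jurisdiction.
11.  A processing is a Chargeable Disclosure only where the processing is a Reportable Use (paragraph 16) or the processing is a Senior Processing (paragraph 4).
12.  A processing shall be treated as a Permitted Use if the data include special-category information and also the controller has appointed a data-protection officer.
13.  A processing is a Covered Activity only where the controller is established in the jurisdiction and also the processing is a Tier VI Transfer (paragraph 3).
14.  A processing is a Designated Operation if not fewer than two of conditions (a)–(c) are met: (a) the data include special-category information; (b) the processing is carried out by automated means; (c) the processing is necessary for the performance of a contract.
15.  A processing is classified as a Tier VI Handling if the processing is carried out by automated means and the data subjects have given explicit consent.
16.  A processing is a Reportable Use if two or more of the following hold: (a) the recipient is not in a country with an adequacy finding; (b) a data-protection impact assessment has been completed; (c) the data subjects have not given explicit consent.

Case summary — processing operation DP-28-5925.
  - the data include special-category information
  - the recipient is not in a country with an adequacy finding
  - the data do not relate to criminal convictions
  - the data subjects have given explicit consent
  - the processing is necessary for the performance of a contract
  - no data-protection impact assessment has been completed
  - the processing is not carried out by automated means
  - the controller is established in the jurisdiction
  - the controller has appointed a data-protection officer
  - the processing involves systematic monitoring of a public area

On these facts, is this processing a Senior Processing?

Yes

paragraph 10 — Tier III Activity: [the processing involves systematic monitoring of a public area? yes] AND [the data subjects have not given explicit consent? no] AND [the controller is established outside the jurisdiction? no] → not satisfied.
paragraph 5 — Supervised Operation: [not a Tier III Activity (paragraph 10)? yes] OR [the processing involves systematic monitoring of a public area? yes] → satisfied.
paragraph 12 — Permitted Use: [the data include special-category information? yes] AND [the controller has appointed a data-protection officer? yes] → satisfied.
paragraph 14 — Designated Operation: the data include special-category information? yes; the processing is carried out by automated means? no; the processing is necessary for the performance of a contract? yes — 2 of 3 hold (need ≥2) → satisfied.
paragraph 4 — Senior Processing: [Supervised Operation (paragraph 5)? yes] AND [Permitted Use (paragraph 12)? yes] AND [Designated Operation (paragraph 14)? yes] → satisfied.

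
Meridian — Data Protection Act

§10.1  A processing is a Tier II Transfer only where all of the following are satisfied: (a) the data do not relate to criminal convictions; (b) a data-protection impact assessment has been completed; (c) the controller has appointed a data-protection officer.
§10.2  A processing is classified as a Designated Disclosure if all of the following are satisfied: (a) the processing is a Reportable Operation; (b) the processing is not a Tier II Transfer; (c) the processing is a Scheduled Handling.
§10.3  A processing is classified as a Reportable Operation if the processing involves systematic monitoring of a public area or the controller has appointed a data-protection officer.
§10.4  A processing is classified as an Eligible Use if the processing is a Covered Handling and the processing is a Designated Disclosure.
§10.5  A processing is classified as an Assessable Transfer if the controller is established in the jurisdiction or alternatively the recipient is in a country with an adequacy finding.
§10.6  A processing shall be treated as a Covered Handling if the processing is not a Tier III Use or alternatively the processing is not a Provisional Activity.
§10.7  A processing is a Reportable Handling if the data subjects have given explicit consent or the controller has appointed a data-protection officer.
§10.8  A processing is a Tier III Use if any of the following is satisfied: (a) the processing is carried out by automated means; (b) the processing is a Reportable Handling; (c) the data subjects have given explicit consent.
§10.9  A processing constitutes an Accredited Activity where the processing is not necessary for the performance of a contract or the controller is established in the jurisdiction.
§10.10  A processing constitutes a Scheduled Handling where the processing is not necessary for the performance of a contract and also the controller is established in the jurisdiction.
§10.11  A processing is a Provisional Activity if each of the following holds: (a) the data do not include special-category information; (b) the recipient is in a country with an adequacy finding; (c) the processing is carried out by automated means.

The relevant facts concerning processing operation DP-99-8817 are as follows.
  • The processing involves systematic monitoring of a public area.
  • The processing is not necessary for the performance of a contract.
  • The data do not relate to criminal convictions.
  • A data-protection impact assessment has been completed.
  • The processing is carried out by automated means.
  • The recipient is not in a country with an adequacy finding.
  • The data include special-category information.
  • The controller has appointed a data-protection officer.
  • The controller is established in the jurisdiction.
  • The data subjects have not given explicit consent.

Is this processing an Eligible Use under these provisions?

No

§10.7 — Reportable Handling: [the data subjects have given explicit consent? no] OR [the controller has appointed a data-protection officer? yes] → satisfied.
§10.8 — Tier III Use: [the processing is carried out by automated means? yes] OR [Reportable Handling (§10.7)? yes] OR [the data subjects have given explicit consent? no] → satisfied.
§10.11 — Provisional Activity: [the data do not include special-category information? no] AND [the recipient is in a country with an adequacy finding? no] AND [the processing is carried out by automated means? yes] → not satisfied.
§10.6 — Covered Handling: [not a Tier III Use (§10.8)? no] OR [not a Provisional Activity (§10.11)? yes] → satisfied.
§10.3 — Reportable Operation: [the processing involves systematic monitoring of a public area? yes] OR [the controller has appointed a data-protection officer? yes] → satisfied.
§10.1 — Tier II Transfer: [the data do not relate to criminal convictions? yes] AND [a data-protection impact assessment has been completed? yes] AND [the controller has appointed a data-protection officer? yes] → satisfied.
§10.10 — Scheduled Handling: [the processing is not necessary for the performance of a contract? yes] AND [the controller is established in the jurisdiction? yes] → satisfied.
§10.2 — Designated Disclosure: [Reportable Operation (§10.3)? yes] AND [not a Tier II Transfer (§10.1)? no] AND [Scheduled Handling (§10.10)? yes] → not satisfied.
§10.4 — Eligible Use: [Covered Handling (§10.6)? yes] AND [Designated Disclosure (§10.2)? no] → not satisfied.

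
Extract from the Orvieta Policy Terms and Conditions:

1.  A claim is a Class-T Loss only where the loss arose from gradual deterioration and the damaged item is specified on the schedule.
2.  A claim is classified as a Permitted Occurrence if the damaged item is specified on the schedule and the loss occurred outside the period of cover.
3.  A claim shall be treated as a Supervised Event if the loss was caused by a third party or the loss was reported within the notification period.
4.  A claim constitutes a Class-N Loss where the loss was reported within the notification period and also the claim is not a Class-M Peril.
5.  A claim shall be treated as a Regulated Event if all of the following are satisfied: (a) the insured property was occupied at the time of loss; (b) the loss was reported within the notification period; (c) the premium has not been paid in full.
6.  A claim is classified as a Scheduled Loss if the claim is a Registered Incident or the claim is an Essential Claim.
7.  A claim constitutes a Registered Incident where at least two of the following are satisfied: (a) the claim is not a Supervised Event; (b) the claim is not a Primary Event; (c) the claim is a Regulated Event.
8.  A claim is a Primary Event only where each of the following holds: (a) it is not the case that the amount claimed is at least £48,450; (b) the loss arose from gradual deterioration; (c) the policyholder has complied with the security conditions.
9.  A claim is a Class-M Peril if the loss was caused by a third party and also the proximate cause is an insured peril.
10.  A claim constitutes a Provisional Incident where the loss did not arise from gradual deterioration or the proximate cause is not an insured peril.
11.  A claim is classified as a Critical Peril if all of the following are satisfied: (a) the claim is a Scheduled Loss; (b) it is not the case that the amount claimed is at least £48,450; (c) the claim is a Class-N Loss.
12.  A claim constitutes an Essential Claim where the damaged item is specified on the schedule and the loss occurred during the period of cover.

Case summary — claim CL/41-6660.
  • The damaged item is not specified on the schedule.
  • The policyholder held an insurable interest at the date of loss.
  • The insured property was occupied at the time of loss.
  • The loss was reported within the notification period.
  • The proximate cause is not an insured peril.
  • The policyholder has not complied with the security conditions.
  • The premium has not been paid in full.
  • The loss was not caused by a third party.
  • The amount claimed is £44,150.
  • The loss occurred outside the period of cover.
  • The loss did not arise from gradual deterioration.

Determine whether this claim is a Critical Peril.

Yes

paragraph 3 — Supervised Event: [the loss was caused by a third party? no] OR [the loss was reported within the notification period? yes] → satisfied.
paragraph 8 — Primary Event: [amount claimed: £44,150 ≥ £48,450? no, so negated condition yes] AND [the loss arose from gradual deterioration? no] AND [the policyholder has complied with the security conditions? no] → not satisfied.
paragraph 5 — Regulated Event: [the insured property was occupied at the time of loss? yes] AND [the loss was reported within the notification period? yes] AND [the premium has not been paid in full? yes] → satisfied.
paragraph 7 — Registered Incident: not a Supervised Event (paragraph 3)? no; not a Primary Event (paragraph 8)? yes; Regulated Event (paragraph 5)? yes — 2 of 3 hold (need ≥2) → satisfied.
paragraph 12 — Essential Claim: [the damaged item is specified on the schedule? no] AND [the loss occurred during the period of cover? no] → not satisfied.
paragraph 6 — Scheduled Loss: [Registered Incident (paragraph 7)? yes] OR [Essential Claim (paragraph 12)? no] → satisfied.
paragraph 9 — Class-M Peril: [the loss was caused by a third party? no] AND [the proximate cause is an insured peril? no] → not satisfied.
paragraph 4 — Class-N Loss: [the loss was reported within the notification period? yes] AND [not a Class-M Peril (paragraph 9)? yes] → satisfied.
paragraph 11 — Critical Peril: [Scheduled Loss (paragraph 6)? yes] AND [amount claimed: £44,150 ≥ £48,450? no, so negated condition yes] AND [Class-N Loss (paragraph 4)? yes] → satisfied.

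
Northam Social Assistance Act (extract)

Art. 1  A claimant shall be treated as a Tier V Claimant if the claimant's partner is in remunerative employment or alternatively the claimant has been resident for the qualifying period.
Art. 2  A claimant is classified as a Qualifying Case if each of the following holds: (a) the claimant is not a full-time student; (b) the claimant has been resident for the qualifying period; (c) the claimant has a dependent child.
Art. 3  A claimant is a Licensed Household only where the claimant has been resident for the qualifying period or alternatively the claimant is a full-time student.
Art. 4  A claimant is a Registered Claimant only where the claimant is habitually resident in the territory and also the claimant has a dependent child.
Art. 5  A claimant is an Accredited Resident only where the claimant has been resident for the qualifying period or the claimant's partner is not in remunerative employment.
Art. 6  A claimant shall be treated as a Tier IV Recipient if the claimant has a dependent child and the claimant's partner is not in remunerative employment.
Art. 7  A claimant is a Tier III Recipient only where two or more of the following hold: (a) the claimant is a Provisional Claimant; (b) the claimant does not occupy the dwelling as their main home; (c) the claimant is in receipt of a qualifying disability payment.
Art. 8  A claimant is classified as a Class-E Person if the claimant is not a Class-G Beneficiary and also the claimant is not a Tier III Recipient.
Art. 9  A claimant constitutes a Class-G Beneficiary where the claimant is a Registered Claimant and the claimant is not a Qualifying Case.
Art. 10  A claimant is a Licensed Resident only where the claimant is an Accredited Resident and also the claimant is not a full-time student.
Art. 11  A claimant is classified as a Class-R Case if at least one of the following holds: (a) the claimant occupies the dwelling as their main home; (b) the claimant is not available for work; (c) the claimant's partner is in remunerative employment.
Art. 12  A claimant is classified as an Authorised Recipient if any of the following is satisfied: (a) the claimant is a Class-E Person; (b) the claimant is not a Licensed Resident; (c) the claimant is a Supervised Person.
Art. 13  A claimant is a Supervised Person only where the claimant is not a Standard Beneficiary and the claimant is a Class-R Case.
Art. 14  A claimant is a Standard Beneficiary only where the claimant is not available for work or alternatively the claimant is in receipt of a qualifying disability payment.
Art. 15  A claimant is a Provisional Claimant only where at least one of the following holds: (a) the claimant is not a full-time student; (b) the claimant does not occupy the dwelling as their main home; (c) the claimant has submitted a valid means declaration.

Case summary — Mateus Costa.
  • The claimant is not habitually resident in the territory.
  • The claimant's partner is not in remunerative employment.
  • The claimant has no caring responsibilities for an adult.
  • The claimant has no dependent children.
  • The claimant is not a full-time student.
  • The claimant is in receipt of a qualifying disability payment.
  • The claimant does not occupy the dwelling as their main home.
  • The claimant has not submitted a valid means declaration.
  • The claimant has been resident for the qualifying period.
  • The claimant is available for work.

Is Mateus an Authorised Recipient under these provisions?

article 4 — Registered Claimant: [the claimant is habitually resident in the territory? no] AND [the claimant has a dependent child? no] → not satisfied.
article 2 — Qualifying Case: [the claimant is not a full-time student? yes] AND [the claimant has been resident for the qualifying period? yes] AND [the claimant has a dependent child? no] → not satisfied.
article 9 — Class-G Beneficiary: [Registered Claimant (article 4)? no] AND [not a Qualifying Case (article 2)? yes] → not satisfied.
article 15 — Provisional Claimant: [the claimant is not a full-time student? yes] OR [the claimant does not occupy the dwelling as their main home? yes] OR [the claimant has submitted a valid means declaration? no] → satisfied.
article 7 — Tier III Recipient: Provisional Claimant (article 15)? yes; the claimant does not occupy the dwelling as their main home? yes; the claimant is in receipt of a qualifying disability payment? yes — 3 of 3 hold (need ≥2) → satisfied.
article 8 — Class-E Person: [not a Class-G Beneficiary (article 9)? yes] AND [not a Tier III Recipient (article 7)? no] → not satisfied.
article 5 — Accredited Resident: [the claimant has been resident for the qualifying period? yes] OR [the claimant's partner is not in remunerative employment? yes] → satisfied.
article 10 — Licensed Resident: [Accredited Resident (article 5)? yes] AND [the claimant is not a full-time student? yes] → satisfied.
article 14 — Standard Beneficiary: [the claimant is not available for work? no] OR [the claimant is in receipt of a qualifying disability payment? yes] → satisfied.
article 11 — Class-R Case: [the claimant occupies the dwelling as their main home? no] OR [the claimant is not available for work? no] OR [the claimant's partner is in remunerative employment? no] → not satisfied.
article 13 — Supervised Person: [not a Standard Beneficiary (article 14)? no] AND [Class-R Case (article 11)? no] → not satisfied.
article 12 — Authorised Recipient: [Class-E Person (article 8)? no] OR [not a Licensed Resident (article 10)? no] OR [Supervised Person (article 13)? no] → not satisfied.

No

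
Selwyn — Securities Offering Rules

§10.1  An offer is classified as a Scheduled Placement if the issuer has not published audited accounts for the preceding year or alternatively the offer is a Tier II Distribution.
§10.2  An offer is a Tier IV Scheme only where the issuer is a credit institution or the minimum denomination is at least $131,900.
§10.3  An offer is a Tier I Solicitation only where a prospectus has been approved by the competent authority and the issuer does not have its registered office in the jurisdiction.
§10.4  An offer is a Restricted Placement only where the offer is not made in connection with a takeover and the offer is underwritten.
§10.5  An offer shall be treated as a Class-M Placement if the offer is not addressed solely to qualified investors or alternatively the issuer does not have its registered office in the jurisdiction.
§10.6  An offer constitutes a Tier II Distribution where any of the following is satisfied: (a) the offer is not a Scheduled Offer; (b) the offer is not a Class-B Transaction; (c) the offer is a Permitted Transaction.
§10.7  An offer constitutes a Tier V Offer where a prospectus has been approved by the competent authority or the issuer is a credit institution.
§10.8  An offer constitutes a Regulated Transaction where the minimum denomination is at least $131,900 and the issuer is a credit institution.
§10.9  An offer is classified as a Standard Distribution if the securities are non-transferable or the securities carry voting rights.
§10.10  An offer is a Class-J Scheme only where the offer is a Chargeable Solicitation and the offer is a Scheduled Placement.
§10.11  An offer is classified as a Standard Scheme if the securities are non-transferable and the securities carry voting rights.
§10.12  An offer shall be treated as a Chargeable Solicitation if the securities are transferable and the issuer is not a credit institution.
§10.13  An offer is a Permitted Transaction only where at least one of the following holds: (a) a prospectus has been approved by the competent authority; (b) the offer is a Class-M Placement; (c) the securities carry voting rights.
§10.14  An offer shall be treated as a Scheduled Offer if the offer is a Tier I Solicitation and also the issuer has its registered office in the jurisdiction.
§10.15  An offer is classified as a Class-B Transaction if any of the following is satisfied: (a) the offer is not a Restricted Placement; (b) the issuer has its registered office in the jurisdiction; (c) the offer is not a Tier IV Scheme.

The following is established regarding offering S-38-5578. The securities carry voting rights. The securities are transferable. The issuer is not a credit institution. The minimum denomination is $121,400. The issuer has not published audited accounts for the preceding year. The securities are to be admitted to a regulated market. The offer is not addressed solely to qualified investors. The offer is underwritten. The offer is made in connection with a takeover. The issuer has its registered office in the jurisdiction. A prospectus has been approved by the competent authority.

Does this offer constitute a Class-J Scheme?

§10.12 — Chargeable Solicitation: [the securities are transferable? yes] AND [the issuer is not a credit institution? yes] → satisfied.
§10.3 — Tier I Solicitation: [a prospectus has been approved by the competent authority? yes] AND [the issuer does not have its registered office in the jurisdiction? no] → not satisfied.
§10.14 — Scheduled Offer: [Tier I Solicitation (§10.3)? no] AND [the issuer has its registered office in the jurisdiction? yes] → not satisfied.
§10.4 — Restricted Placement: [the offer is not made in connection with a takeover? no] AND [the offer is underwritten? yes] → not satisfied.
§10.2 — Tier IV Scheme: [the issuer is a credit institution? no] OR [minimum denomination: $121,400 ≥ $131,900? no] → not satisfied.
§10.15 — Class-B Transaction: [not a Restricted Placement (§10.4)? yes] OR [the issuer has its registered office in the jurisdiction? yes] OR [not a Tier IV Scheme (§10.2)? yes] → satisfied.
§10.5 — Class-M Placement: [the offer is not addressed solely to qualified investors? yes] OR [the issuer does not have its registered office in the jurisdiction? no] → satisfied.
§10.13 — Permitted Transaction: [a prospectus has been approved by the competent authority? yes] OR [Class-M Placement (§10.5)? yes] OR [the securities carry voting rights? yes] → satisfied.
§10.6 — Tier II Distribution: [not a Scheduled Offer (§10.14)? yes] OR [not a Class-B Transaction (§10.15)? no] OR [Permitted Transaction (§10.13)? yes] → satisfied.
§10.1 — Scheduled Placement: [the issuer has not published audited accounts for the preceding year? yes] OR [Tier II Distribution (§10.6)? yes] → satisfied.
§10.10 — Class-J Scheme: [Chargeable Solicitation (§10.12)? yes] AND [Scheduled Placement (§10.1)? yes] → satisfied.

Yes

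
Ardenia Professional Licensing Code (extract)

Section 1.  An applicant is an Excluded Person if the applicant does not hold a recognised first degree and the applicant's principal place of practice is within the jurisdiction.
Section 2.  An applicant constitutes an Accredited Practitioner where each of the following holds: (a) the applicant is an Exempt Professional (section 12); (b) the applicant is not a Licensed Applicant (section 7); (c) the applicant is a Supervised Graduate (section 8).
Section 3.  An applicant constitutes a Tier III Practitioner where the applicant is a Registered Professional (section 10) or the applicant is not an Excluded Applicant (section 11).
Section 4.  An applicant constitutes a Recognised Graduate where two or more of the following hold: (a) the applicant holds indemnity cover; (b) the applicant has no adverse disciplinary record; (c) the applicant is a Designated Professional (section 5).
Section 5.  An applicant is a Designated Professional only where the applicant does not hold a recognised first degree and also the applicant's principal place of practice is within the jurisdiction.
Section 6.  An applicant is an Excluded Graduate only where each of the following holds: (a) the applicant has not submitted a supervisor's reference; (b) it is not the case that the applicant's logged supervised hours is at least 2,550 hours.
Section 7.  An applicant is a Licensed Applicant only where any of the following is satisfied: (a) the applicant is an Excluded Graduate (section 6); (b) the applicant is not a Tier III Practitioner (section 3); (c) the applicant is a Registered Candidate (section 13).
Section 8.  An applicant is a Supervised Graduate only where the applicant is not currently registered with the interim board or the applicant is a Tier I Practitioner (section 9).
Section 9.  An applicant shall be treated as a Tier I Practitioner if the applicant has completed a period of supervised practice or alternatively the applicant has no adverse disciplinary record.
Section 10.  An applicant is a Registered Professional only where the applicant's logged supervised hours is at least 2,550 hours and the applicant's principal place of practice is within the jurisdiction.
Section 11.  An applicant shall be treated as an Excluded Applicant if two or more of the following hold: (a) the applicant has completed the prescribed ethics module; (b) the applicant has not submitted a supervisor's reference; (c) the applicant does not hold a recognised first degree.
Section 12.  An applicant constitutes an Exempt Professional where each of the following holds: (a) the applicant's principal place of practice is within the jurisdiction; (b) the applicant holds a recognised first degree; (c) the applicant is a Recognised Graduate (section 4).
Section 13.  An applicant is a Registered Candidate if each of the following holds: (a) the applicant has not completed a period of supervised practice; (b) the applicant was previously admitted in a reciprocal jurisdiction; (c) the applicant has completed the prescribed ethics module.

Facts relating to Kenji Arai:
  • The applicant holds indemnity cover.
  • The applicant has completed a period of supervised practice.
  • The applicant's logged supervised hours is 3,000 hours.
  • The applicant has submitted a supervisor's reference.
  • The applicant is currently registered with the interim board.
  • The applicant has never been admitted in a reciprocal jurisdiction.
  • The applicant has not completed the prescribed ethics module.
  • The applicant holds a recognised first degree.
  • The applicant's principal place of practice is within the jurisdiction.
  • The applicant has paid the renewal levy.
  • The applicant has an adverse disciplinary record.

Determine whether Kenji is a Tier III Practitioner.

Yes

section 10 — Registered Professional: [applicant's logged supervised hours: 3,000 hours ≥ 2,550 hours? yes] AND [the applicant's principal place of practice is within the jurisdiction? yes] → satisfied.
section 11 — Excluded Applicant: the applicant has completed the prescribed ethics module? no; the applicant has not submitted a supervisor's reference? no; the applicant does not hold a recognised first degree? no — 0 of 3 hold (need ≥2) → not satisfied.
section 3 — Tier III Practitioner: [Registered Professional (section 10)? yes] OR [not an Excluded Applicant (section 11)? yes] → satisfied.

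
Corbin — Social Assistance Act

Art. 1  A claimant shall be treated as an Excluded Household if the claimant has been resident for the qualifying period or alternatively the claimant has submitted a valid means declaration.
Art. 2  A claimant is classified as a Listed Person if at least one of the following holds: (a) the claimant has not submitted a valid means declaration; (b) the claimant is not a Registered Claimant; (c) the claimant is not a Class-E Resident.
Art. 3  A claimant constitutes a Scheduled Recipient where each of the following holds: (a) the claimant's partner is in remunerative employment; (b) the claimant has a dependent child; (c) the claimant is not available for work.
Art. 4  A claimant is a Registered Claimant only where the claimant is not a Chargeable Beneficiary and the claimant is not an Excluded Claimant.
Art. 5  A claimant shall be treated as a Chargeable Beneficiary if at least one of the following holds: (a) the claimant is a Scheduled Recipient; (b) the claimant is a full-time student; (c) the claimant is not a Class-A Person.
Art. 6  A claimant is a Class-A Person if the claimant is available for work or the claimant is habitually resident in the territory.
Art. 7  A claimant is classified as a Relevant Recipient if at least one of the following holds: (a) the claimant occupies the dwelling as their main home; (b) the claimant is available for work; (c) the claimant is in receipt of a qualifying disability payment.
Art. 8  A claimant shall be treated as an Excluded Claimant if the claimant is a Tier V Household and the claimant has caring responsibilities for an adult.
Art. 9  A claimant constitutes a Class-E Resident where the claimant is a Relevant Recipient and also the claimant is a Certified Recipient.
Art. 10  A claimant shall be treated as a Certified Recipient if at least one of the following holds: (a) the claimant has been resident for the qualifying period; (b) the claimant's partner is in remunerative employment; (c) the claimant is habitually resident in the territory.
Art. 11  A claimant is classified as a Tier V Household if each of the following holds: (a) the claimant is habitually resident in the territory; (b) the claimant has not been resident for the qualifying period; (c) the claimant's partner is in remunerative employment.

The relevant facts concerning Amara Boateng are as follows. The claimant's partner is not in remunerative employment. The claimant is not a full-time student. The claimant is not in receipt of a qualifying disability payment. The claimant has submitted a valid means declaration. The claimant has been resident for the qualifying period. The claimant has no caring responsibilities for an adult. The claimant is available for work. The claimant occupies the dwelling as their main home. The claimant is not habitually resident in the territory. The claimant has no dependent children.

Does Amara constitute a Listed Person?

No

article 3 — Scheduled Recipient: [the claimant's partner is in remunerative employment? no] AND [the claimant has a dependent child? no] AND [the claimant is not available for work? no] → not satisfied.
article 6 — Class-A Person: [the claimant is available for work? yes] OR [the claimant is habitually resident in the territory? no] → satisfied.
article 5 — Chargeable Beneficiary: [Scheduled Recipient (article 3)? no] OR [the claimant is a full-time student? no] OR [not a Class-A Person (article 6)? no] → not satisfied.
article 11 — Tier V Household: [the claimant is habitually resident in the territory? no] AND [the claimant has not been resident for the qualifying period? no] AND [the claimant's partner is in remunerative employment? no] → not satisfied.
article 8 — Excluded Claimant: [Tier V Household (article 11)? no] AND [the claimant has caring responsibilities for an adult? no] → not satisfied.
article 4 — Registered Claimant: [not a Chargeable Beneficiary (article 5)? yes] AND [not an Excluded Claimant (article 8)? yes] → satisfied.
article 7 — Relevant Recipient: [the claimant occupies the dwelling as their main home? yes] OR [the claimant is available for work? yes] OR [the claimant is in receipt of a qualifying disability payment? no] → satisfied.
article 10 — Certified Recipient: [the claimant has been resident for the qualifying period? yes] OR [the claimant's partner is in remunerative employment? no] OR [the claimant is habitually resident in the territory? no] → satisfied.
article 9 — Class-E Resident: [Relevant Recipient (article 7)? yes] AND [Certified Recipient (article 10)? yes] → satisfied.
article 2 — Listed Person: [the claimant has not submitted a valid means declaration? no] OR [not a Registered Claimant (article 4)? no] OR [not a Class-E Resident (article 9)? no] → not satisfied.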